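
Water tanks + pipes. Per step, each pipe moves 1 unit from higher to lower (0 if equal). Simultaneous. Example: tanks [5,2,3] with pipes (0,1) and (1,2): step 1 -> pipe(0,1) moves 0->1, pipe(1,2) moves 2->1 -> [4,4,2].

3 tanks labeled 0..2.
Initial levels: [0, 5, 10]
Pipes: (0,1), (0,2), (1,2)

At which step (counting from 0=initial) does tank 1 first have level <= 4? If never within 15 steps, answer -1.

Answer: -1

Derivation:
Step 1: flows [1->0,2->0,2->1] -> levels [2 5 8]
Step 2: flows [1->0,2->0,2->1] -> levels [4 5 6]
Step 3: flows [1->0,2->0,2->1] -> levels [6 5 4]
Step 4: flows [0->1,0->2,1->2] -> levels [4 5 6]
  -> period-2 cycle (repeats step 2); tank 1 never drops to <=4
Tank 1 never reaches <=4 within 15 steps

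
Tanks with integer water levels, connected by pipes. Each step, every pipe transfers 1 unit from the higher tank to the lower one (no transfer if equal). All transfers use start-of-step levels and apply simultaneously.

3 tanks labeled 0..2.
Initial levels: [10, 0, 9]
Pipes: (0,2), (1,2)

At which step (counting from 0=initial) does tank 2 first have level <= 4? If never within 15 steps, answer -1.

Answer: -1

Derivation:
Step 1: flows [0->2,2->1] -> levels [9 1 9]
Step 2: flows [0=2,2->1] -> levels [9 2 8]
Step 3: flows [0->2,2->1] -> levels [8 3 8]
Step 4: flows [0=2,2->1] -> levels [8 4 7]
Step 5: flows [0->2,2->1] -> levels [7 5 7]
Step 6: flows [0=2,2->1] -> levels [7 6 6]
Step 7: flows [0->2,1=2] -> levels [6 6 7]
Step 8: flows [2->0,2->1] -> levels [7 7 5]
Step 9: flows [0->2,1->2] -> levels [6 6 7]
  -> period-2 cycle (repeats step 7); tank 2 never drops to <=4
Tank 2 never reaches <=4 within 15 steps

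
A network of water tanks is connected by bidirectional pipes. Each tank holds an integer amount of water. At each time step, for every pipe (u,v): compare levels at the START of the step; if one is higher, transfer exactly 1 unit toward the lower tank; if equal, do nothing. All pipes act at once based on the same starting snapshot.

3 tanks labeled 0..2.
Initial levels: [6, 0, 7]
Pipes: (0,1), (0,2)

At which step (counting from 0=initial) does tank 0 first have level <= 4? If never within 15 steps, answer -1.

Answer: 4

Derivation:
Step 1: flows [0->1,2->0] -> levels [6 1 6]
Step 2: flows [0->1,0=2] -> levels [5 2 6]
Step 3: flows [0->1,2->0] -> levels [5 3 5]
Step 4: flows [0->1,0=2] -> levels [4 4 5]
Tank 0 first reaches <=4 at step 4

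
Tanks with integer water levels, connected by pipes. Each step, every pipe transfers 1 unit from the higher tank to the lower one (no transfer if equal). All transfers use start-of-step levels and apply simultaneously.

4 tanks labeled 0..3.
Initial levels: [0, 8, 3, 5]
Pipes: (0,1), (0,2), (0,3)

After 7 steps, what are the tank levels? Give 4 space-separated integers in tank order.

Step 1: flows [1->0,2->0,3->0] -> levels [3 7 2 4]
Step 2: flows [1->0,0->2,3->0] -> levels [4 6 3 3]
Step 3: flows [1->0,0->2,0->3] -> levels [3 5 4 4]
Step 4: flows [1->0,2->0,3->0] -> levels [6 4 3 3]
Step 5: flows [0->1,0->2,0->3] -> levels [3 5 4 4]
  -> period-2 cycle: step 5 state = step 3 state
  -> state at step 7: (7-3) mod 2 = 0, same as step 3 -> [3 5 4 4]

Answer: 3 5 4 4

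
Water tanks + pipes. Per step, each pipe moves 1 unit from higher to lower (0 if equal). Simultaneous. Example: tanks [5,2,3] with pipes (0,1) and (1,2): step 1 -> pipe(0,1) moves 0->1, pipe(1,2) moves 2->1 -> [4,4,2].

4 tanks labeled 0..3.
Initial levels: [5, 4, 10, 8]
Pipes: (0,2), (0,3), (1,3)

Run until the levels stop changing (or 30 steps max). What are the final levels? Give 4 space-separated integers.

Answer: 8 7 6 6

Derivation:
Step 1: flows [2->0,3->0,3->1] -> levels [7 5 9 6]
Step 2: flows [2->0,0->3,3->1] -> levels [7 6 8 6]
Step 3: flows [2->0,0->3,1=3] -> levels [7 6 7 7]
Step 4: flows [0=2,0=3,3->1] -> levels [7 7 7 6]
Step 5: flows [0=2,0->3,1->3] -> levels [6 6 7 8]
Step 6: flows [2->0,3->0,3->1] -> levels [8 7 6 6]
Step 7: flows [0->2,0->3,1->3] -> levels [6 6 7 8]
  -> period-2 cycle: step 7 state = step 5 state; never stabilizes
  -> state at step 30: (30-5) mod 2 = 1, same as step 6 -> [8 7 6 6]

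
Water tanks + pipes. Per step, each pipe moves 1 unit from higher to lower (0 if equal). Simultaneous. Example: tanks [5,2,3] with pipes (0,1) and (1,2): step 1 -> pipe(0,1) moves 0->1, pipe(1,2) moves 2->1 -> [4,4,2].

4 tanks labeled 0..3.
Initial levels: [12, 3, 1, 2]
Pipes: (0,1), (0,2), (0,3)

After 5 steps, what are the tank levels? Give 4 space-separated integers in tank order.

Step 1: flows [0->1,0->2,0->3] -> levels [9 4 2 3]
Step 2: flows [0->1,0->2,0->3] -> levels [6 5 3 4]
Step 3: flows [0->1,0->2,0->3] -> levels [3 6 4 5]
Step 4: flows [1->0,2->0,3->0] -> levels [6 5 3 4]
  -> period-2 cycle: step 4 state = step 2 state
  -> state at step 5: (5-2) mod 2 = 1, same as step 3 -> [3 6 4 5]

Answer: 3 6 4 5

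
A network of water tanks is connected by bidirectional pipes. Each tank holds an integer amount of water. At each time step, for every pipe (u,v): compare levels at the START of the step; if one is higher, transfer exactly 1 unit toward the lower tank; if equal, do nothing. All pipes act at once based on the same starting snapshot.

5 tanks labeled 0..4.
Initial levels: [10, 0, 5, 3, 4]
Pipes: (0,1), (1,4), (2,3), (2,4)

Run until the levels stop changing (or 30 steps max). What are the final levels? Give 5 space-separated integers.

Answer: 4 6 5 3 4

Derivation:
Step 1: flows [0->1,4->1,2->3,2->4] -> levels [9 2 3 4 4]
Step 2: flows [0->1,4->1,3->2,4->2] -> levels [8 4 5 3 2]
Step 3: flows [0->1,1->4,2->3,2->4] -> levels [7 4 3 4 4]
Step 4: flows [0->1,1=4,3->2,4->2] -> levels [6 5 5 3 3]
Step 5: flows [0->1,1->4,2->3,2->4] -> levels [5 5 3 4 5]
Step 6: flows [0=1,1=4,3->2,4->2] -> levels [5 5 5 3 4]
Step 7: flows [0=1,1->4,2->3,2->4] -> levels [5 4 3 4 6]
Step 8: flows [0->1,4->1,3->2,4->2] -> levels [4 6 5 3 4]
Step 9: flows [1->0,1->4,2->3,2->4] -> levels [5 4 3 4 6]
  -> period-2 cycle: step 9 state = step 7 state; never stabilizes
  -> state at step 30: (30-7) mod 2 = 1, same as step 8 -> [4 6 5 3 4]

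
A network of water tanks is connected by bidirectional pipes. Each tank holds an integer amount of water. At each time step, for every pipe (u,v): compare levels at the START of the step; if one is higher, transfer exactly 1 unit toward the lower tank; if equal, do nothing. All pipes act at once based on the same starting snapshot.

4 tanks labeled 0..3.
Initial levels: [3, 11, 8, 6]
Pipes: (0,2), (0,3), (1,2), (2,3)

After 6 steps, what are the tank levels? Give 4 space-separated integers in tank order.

Step 1: flows [2->0,3->0,1->2,2->3] -> levels [5 10 7 6]
Step 2: flows [2->0,3->0,1->2,2->3] -> levels [7 9 6 6]
Step 3: flows [0->2,0->3,1->2,2=3] -> levels [5 8 8 7]
Step 4: flows [2->0,3->0,1=2,2->3] -> levels [7 8 6 7]
Step 5: flows [0->2,0=3,1->2,3->2] -> levels [6 7 9 6]
Step 6: flows [2->0,0=3,2->1,2->3] -> levels [7 8 6 7]

Answer: 7 8 6 7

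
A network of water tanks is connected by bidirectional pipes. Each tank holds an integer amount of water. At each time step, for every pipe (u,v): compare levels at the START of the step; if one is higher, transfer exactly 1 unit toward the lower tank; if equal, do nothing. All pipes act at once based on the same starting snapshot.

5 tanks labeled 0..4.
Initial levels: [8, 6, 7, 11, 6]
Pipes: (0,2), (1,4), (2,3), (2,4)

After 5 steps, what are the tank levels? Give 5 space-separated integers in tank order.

Step 1: flows [0->2,1=4,3->2,2->4] -> levels [7 6 8 10 7]
Step 2: flows [2->0,4->1,3->2,2->4] -> levels [8 7 7 9 7]
Step 3: flows [0->2,1=4,3->2,2=4] -> levels [7 7 9 8 7]
Step 4: flows [2->0,1=4,2->3,2->4] -> levels [8 7 6 9 8]
Step 5: flows [0->2,4->1,3->2,4->2] -> levels [7 8 9 8 6]

Answer: 7 8 9 8 6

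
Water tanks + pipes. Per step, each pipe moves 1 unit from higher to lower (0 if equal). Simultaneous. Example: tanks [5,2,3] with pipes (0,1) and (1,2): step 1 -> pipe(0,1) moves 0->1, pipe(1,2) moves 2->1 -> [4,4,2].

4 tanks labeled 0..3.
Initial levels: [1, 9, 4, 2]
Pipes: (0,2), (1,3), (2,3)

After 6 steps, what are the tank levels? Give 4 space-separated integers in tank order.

Answer: 3 5 5 3

Derivation:
Step 1: flows [2->0,1->3,2->3] -> levels [2 8 2 4]
Step 2: flows [0=2,1->3,3->2] -> levels [2 7 3 4]
Step 3: flows [2->0,1->3,3->2] -> levels [3 6 3 4]
Step 4: flows [0=2,1->3,3->2] -> levels [3 5 4 4]
Step 5: flows [2->0,1->3,2=3] -> levels [4 4 3 5]
Step 6: flows [0->2,3->1,3->2] -> levels [3 5 5 3]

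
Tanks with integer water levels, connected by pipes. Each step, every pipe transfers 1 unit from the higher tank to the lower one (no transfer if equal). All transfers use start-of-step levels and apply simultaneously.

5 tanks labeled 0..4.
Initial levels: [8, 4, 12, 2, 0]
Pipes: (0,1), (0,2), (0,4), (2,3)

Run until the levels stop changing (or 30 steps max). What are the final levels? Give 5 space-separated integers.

Answer: 6 5 4 6 5

Derivation:
Step 1: flows [0->1,2->0,0->4,2->3] -> levels [7 5 10 3 1]
Step 2: flows [0->1,2->0,0->4,2->3] -> levels [6 6 8 4 2]
Step 3: flows [0=1,2->0,0->4,2->3] -> levels [6 6 6 5 3]
Step 4: flows [0=1,0=2,0->4,2->3] -> levels [5 6 5 6 4]
Step 5: flows [1->0,0=2,0->4,3->2] -> levels [5 5 6 5 5]
Step 6: flows [0=1,2->0,0=4,2->3] -> levels [6 5 4 6 5]
Step 7: flows [0->1,0->2,0->4,3->2] -> levels [3 6 6 5 6]
Step 8: flows [1->0,2->0,4->0,2->3] -> levels [6 5 4 6 5]
  -> period-2 cycle: step 8 state = step 6 state; never stabilizes
  -> state at step 30: (30-6) mod 2 = 0, same as step 6 -> [6 5 4 6 5]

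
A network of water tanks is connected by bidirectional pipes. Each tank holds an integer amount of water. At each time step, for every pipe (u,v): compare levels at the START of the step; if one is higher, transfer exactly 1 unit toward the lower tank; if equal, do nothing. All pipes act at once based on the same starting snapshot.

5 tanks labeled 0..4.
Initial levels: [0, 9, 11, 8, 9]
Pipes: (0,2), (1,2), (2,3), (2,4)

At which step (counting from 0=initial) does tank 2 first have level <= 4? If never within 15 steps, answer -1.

Answer: -1

Derivation:
Step 1: flows [2->0,2->1,2->3,2->4] -> levels [1 10 7 9 10]
Step 2: flows [2->0,1->2,3->2,4->2] -> levels [2 9 9 8 9]
Step 3: flows [2->0,1=2,2->3,2=4] -> levels [3 9 7 9 9]
Step 4: flows [2->0,1->2,3->2,4->2] -> levels [4 8 9 8 8]
Step 5: flows [2->0,2->1,2->3,2->4] -> levels [5 9 5 9 9]
Step 6: flows [0=2,1->2,3->2,4->2] -> levels [5 8 8 8 8]
Step 7: flows [2->0,1=2,2=3,2=4] -> levels [6 8 7 8 8]
Step 8: flows [2->0,1->2,3->2,4->2] -> levels [7 7 9 7 7]
Step 9: flows [2->0,2->1,2->3,2->4] -> levels [8 8 5 8 8]
Step 10: flows [0->2,1->2,3->2,4->2] -> levels [7 7 9 7 7]
  -> period-2 cycle (repeats step 8); tank 2 never drops to <=4
Tank 2 never reaches <=4 within 15 steps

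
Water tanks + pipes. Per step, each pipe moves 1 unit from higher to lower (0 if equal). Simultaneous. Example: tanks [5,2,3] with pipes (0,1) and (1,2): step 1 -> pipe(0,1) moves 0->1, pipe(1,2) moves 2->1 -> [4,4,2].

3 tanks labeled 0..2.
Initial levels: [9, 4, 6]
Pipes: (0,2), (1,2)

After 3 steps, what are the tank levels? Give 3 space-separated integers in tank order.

Answer: 6 6 7

Derivation:
Step 1: flows [0->2,2->1] -> levels [8 5 6]
Step 2: flows [0->2,2->1] -> levels [7 6 6]
Step 3: flows [0->2,1=2] -> levels [6 6 7]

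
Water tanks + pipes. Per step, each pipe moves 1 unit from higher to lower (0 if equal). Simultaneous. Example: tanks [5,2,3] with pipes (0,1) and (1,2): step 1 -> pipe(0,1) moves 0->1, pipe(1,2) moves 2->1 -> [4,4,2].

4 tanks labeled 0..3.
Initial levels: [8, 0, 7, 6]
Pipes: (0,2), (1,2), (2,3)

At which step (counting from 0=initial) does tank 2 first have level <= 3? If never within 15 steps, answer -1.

Answer: 6

Derivation:
Step 1: flows [0->2,2->1,2->3] -> levels [7 1 6 7]
Step 2: flows [0->2,2->1,3->2] -> levels [6 2 7 6]
Step 3: flows [2->0,2->1,2->3] -> levels [7 3 4 7]
Step 4: flows [0->2,2->1,3->2] -> levels [6 4 5 6]
Step 5: flows [0->2,2->1,3->2] -> levels [5 5 6 5]
Step 6: flows [2->0,2->1,2->3] -> levels [6 6 3 6]
Tank 2 first reaches <=3 at step 6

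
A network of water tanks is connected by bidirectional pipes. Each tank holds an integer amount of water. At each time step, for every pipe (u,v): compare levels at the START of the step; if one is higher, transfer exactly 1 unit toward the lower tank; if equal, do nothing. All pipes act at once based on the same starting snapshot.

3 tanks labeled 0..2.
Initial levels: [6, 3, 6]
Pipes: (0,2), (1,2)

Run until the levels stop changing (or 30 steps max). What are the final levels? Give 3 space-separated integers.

Step 1: flows [0=2,2->1] -> levels [6 4 5]
Step 2: flows [0->2,2->1] -> levels [5 5 5]
Step 3: flows [0=2,1=2] -> levels [5 5 5]
  -> stable (no change)

Answer: 5 5 5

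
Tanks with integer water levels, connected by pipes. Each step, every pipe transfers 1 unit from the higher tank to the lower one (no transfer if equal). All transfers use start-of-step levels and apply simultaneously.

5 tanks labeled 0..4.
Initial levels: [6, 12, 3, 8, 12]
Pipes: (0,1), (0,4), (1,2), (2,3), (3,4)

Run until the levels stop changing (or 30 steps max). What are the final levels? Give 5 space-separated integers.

Answer: 9 9 7 9 7

Derivation:
Step 1: flows [1->0,4->0,1->2,3->2,4->3] -> levels [8 10 5 8 10]
Step 2: flows [1->0,4->0,1->2,3->2,4->3] -> levels [10 8 7 8 8]
Step 3: flows [0->1,0->4,1->2,3->2,3=4] -> levels [8 8 9 7 9]
Step 4: flows [0=1,4->0,2->1,2->3,4->3] -> levels [9 9 7 9 7]
Step 5: flows [0=1,0->4,1->2,3->2,3->4] -> levels [8 8 9 7 9]
  -> period-2 cycle: step 5 state = step 3 state; never stabilizes
  -> state at step 30: (30-3) mod 2 = 1, same as step 4 -> [9 9 7 9 7]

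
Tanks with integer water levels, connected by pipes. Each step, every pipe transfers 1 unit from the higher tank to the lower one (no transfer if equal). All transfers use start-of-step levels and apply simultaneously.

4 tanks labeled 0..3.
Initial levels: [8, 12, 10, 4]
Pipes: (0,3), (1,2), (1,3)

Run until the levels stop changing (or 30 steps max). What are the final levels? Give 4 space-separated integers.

Step 1: flows [0->3,1->2,1->3] -> levels [7 10 11 6]
Step 2: flows [0->3,2->1,1->3] -> levels [6 10 10 8]
Step 3: flows [3->0,1=2,1->3] -> levels [7 9 10 8]
Step 4: flows [3->0,2->1,1->3] -> levels [8 9 9 8]
Step 5: flows [0=3,1=2,1->3] -> levels [8 8 9 9]
Step 6: flows [3->0,2->1,3->1] -> levels [9 10 8 7]
Step 7: flows [0->3,1->2,1->3] -> levels [8 8 9 9]
  -> period-2 cycle: step 7 state = step 5 state; never stabilizes
  -> state at step 30: (30-5) mod 2 = 1, same as step 6 -> [9 10 8 7]

Answer: 9 10 8 7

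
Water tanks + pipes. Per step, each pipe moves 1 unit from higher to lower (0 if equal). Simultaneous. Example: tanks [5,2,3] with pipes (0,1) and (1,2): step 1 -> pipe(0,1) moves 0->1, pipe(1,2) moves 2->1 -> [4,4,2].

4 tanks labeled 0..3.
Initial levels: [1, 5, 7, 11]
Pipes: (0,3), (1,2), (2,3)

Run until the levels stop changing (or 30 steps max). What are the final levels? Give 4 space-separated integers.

Answer: 5 7 5 7

Derivation:
Step 1: flows [3->0,2->1,3->2] -> levels [2 6 7 9]
Step 2: flows [3->0,2->1,3->2] -> levels [3 7 7 7]
Step 3: flows [3->0,1=2,2=3] -> levels [4 7 7 6]
Step 4: flows [3->0,1=2,2->3] -> levels [5 7 6 6]
Step 5: flows [3->0,1->2,2=3] -> levels [6 6 7 5]
Step 6: flows [0->3,2->1,2->3] -> levels [5 7 5 7]
Step 7: flows [3->0,1->2,3->2] -> levels [6 6 7 5]
  -> period-2 cycle: step 7 state = step 5 state; never stabilizes
  -> state at step 30: (30-5) mod 2 = 1, same as step 6 -> [5 7 5 7]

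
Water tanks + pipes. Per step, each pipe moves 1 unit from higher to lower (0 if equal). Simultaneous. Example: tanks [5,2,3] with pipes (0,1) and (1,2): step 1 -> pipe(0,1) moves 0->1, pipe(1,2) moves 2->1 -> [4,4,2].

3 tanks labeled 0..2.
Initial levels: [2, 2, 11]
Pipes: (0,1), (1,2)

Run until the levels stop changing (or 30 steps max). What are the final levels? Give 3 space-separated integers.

Answer: 5 5 5

Derivation:
Step 1: flows [0=1,2->1] -> levels [2 3 10]
Step 2: flows [1->0,2->1] -> levels [3 3 9]
Step 3: flows [0=1,2->1] -> levels [3 4 8]
Step 4: flows [1->0,2->1] -> levels [4 4 7]
Step 5: flows [0=1,2->1] -> levels [4 5 6]
Step 6: flows [1->0,2->1] -> levels [5 5 5]
Step 7: flows [0=1,1=2] -> levels [5 5 5]
  -> stable (no change)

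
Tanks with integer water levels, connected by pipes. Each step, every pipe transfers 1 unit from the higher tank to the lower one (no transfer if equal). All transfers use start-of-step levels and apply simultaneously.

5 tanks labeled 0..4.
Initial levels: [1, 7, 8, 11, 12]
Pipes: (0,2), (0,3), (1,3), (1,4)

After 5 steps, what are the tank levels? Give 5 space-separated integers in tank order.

Step 1: flows [2->0,3->0,3->1,4->1] -> levels [3 9 7 9 11]
Step 2: flows [2->0,3->0,1=3,4->1] -> levels [5 10 6 8 10]
Step 3: flows [2->0,3->0,1->3,1=4] -> levels [7 9 5 8 10]
Step 4: flows [0->2,3->0,1->3,4->1] -> levels [7 9 6 8 9]
Step 5: flows [0->2,3->0,1->3,1=4] -> levels [7 8 7 8 9]

Answer: 7 8 7 8 9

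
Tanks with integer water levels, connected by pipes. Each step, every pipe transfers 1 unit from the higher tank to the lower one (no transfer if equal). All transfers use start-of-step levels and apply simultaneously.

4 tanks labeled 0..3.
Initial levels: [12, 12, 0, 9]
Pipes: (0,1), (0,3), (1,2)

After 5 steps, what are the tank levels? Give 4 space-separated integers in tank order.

Answer: 10 8 5 10

Derivation:
Step 1: flows [0=1,0->3,1->2] -> levels [11 11 1 10]
Step 2: flows [0=1,0->3,1->2] -> levels [10 10 2 11]
Step 3: flows [0=1,3->0,1->2] -> levels [11 9 3 10]
Step 4: flows [0->1,0->3,1->2] -> levels [9 9 4 11]
Step 5: flows [0=1,3->0,1->2] -> levels [10 8 5 10]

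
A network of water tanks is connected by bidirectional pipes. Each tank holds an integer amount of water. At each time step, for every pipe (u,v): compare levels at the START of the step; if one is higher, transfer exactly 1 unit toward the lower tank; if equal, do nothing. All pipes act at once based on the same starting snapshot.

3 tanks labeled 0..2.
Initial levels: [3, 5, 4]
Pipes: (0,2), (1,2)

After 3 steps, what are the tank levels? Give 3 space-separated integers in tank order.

Answer: 4 4 4

Derivation:
Step 1: flows [2->0,1->2] -> levels [4 4 4]
Step 2: flows [0=2,1=2] -> levels [4 4 4]
  -> stable; steps 3..3 unchanged -> [4 4 4]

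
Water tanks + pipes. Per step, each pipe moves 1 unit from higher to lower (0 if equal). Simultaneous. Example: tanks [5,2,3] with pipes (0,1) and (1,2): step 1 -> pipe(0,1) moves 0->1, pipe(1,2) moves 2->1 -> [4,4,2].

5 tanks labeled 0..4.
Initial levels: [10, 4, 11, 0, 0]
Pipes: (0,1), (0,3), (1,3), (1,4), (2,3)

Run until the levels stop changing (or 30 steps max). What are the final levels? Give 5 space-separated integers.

Step 1: flows [0->1,0->3,1->3,1->4,2->3] -> levels [8 3 10 3 1]
Step 2: flows [0->1,0->3,1=3,1->4,2->3] -> levels [6 3 9 5 2]
Step 3: flows [0->1,0->3,3->1,1->4,2->3] -> levels [4 4 8 6 3]
Step 4: flows [0=1,3->0,3->1,1->4,2->3] -> levels [5 4 7 5 4]
Step 5: flows [0->1,0=3,3->1,1=4,2->3] -> levels [4 6 6 5 4]
Step 6: flows [1->0,3->0,1->3,1->4,2->3] -> levels [6 3 5 6 5]
Step 7: flows [0->1,0=3,3->1,4->1,3->2] -> levels [5 6 6 4 4]
Step 8: flows [1->0,0->3,1->3,1->4,2->3] -> levels [5 3 5 7 5]
Step 9: flows [0->1,3->0,3->1,4->1,3->2] -> levels [5 6 6 4 4]
  -> period-2 cycle: step 9 state = step 7 state; never stabilizes
  -> state at step 30: (30-7) mod 2 = 1, same as step 8 -> [5 3 5 7 5]

Answer: 5 3 5 7 5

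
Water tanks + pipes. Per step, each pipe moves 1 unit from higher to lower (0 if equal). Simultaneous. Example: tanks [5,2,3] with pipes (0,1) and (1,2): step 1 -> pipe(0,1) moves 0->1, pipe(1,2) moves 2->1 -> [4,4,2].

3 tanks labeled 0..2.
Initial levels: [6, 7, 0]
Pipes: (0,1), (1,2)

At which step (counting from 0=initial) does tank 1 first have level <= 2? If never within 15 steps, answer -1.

Step 1: flows [1->0,1->2] -> levels [7 5 1]
Step 2: flows [0->1,1->2] -> levels [6 5 2]
Step 3: flows [0->1,1->2] -> levels [5 5 3]
Step 4: flows [0=1,1->2] -> levels [5 4 4]
Step 5: flows [0->1,1=2] -> levels [4 5 4]
Step 6: flows [1->0,1->2] -> levels [5 3 5]
Step 7: flows [0->1,2->1] -> levels [4 5 4]
  -> period-2 cycle (repeats step 5); tank 1 never drops to <=2
Tank 1 never reaches <=2 within 15 steps

Answer: -1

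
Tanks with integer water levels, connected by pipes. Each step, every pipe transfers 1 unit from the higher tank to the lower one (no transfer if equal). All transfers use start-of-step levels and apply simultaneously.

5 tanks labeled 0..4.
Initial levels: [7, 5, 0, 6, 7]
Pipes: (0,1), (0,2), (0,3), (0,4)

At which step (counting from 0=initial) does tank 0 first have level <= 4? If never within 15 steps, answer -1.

Answer: 1

Derivation:
Step 1: flows [0->1,0->2,0->3,0=4] -> levels [4 6 1 7 7]
Tank 0 first reaches <=4 at step 1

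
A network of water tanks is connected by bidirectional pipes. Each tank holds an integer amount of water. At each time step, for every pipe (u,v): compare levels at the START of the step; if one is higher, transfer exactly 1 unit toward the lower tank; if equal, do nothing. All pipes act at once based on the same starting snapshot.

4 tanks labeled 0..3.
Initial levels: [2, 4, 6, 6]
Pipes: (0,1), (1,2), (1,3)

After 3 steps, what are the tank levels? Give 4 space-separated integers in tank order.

Answer: 4 6 4 4

Derivation:
Step 1: flows [1->0,2->1,3->1] -> levels [3 5 5 5]
Step 2: flows [1->0,1=2,1=3] -> levels [4 4 5 5]
Step 3: flows [0=1,2->1,3->1] -> levels [4 6 4 4]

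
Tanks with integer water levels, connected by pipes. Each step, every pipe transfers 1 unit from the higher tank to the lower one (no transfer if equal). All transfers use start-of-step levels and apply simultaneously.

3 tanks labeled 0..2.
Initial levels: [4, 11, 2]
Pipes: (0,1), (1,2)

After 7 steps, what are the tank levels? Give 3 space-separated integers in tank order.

Step 1: flows [1->0,1->2] -> levels [5 9 3]
Step 2: flows [1->0,1->2] -> levels [6 7 4]
Step 3: flows [1->0,1->2] -> levels [7 5 5]
Step 4: flows [0->1,1=2] -> levels [6 6 5]
Step 5: flows [0=1,1->2] -> levels [6 5 6]
Step 6: flows [0->1,2->1] -> levels [5 7 5]
Step 7: flows [1->0,1->2] -> levels [6 5 6]

Answer: 6 5 6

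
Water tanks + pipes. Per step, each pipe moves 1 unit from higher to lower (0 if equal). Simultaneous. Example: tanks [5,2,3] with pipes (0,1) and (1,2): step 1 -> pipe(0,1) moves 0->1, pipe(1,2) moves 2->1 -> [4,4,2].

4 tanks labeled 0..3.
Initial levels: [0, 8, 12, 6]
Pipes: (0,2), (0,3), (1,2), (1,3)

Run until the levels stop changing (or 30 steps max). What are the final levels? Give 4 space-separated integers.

Answer: 7 6 6 7

Derivation:
Step 1: flows [2->0,3->0,2->1,1->3] -> levels [2 8 10 6]
Step 2: flows [2->0,3->0,2->1,1->3] -> levels [4 8 8 6]
Step 3: flows [2->0,3->0,1=2,1->3] -> levels [6 7 7 6]
Step 4: flows [2->0,0=3,1=2,1->3] -> levels [7 6 6 7]
Step 5: flows [0->2,0=3,1=2,3->1] -> levels [6 7 7 6]
  -> period-2 cycle: step 5 state = step 3 state; never stabilizes
  -> state at step 30: (30-3) mod 2 = 1, same as step 4 -> [7 6 6 7]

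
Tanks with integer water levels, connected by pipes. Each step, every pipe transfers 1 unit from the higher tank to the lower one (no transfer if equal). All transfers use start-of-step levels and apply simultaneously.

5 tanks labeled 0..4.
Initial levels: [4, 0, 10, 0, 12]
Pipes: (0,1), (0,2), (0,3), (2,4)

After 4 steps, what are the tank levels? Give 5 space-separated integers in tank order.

Step 1: flows [0->1,2->0,0->3,4->2] -> levels [3 1 10 1 11]
Step 2: flows [0->1,2->0,0->3,4->2] -> levels [2 2 10 2 10]
Step 3: flows [0=1,2->0,0=3,2=4] -> levels [3 2 9 2 10]
Step 4: flows [0->1,2->0,0->3,4->2] -> levels [2 3 9 3 9]

Answer: 2 3 9 3 9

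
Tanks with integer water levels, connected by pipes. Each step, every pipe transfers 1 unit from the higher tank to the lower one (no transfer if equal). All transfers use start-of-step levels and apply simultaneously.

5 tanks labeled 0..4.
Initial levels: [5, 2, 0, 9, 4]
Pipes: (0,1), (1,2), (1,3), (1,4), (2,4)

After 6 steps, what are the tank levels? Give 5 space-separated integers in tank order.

Answer: 4 3 4 5 4

Derivation:
Step 1: flows [0->1,1->2,3->1,4->1,4->2] -> levels [4 4 2 8 2]
Step 2: flows [0=1,1->2,3->1,1->4,2=4] -> levels [4 3 3 7 3]
Step 3: flows [0->1,1=2,3->1,1=4,2=4] -> levels [3 5 3 6 3]
Step 4: flows [1->0,1->2,3->1,1->4,2=4] -> levels [4 3 4 5 4]
Step 5: flows [0->1,2->1,3->1,4->1,2=4] -> levels [3 7 3 4 3]
Step 6: flows [1->0,1->2,1->3,1->4,2=4] -> levels [4 3 4 5 4]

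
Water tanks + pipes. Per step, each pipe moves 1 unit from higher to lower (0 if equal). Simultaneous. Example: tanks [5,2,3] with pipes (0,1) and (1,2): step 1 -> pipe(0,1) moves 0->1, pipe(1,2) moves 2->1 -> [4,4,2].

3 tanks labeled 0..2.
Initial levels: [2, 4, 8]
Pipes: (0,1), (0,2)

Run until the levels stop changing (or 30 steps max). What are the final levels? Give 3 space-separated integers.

Answer: 4 5 5

Derivation:
Step 1: flows [1->0,2->0] -> levels [4 3 7]
Step 2: flows [0->1,2->0] -> levels [4 4 6]
Step 3: flows [0=1,2->0] -> levels [5 4 5]
Step 4: flows [0->1,0=2] -> levels [4 5 5]
Step 5: flows [1->0,2->0] -> levels [6 4 4]
Step 6: flows [0->1,0->2] -> levels [4 5 5]
  -> period-2 cycle: step 6 state = step 4 state; never stabilizes
  -> state at step 30: (30-4) mod 2 = 0, same as step 4 -> [4 5 5]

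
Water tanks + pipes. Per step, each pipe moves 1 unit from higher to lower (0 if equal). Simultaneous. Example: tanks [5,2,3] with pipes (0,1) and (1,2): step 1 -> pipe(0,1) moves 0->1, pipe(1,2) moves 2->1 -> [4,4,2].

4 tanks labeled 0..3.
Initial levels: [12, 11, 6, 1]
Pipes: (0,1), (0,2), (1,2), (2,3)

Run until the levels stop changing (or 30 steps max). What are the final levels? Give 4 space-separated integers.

Step 1: flows [0->1,0->2,1->2,2->3] -> levels [10 11 7 2]
Step 2: flows [1->0,0->2,1->2,2->3] -> levels [10 9 8 3]
Step 3: flows [0->1,0->2,1->2,2->3] -> levels [8 9 9 4]
Step 4: flows [1->0,2->0,1=2,2->3] -> levels [10 8 7 5]
Step 5: flows [0->1,0->2,1->2,2->3] -> levels [8 8 8 6]
Step 6: flows [0=1,0=2,1=2,2->3] -> levels [8 8 7 7]
Step 7: flows [0=1,0->2,1->2,2=3] -> levels [7 7 9 7]
Step 8: flows [0=1,2->0,2->1,2->3] -> levels [8 8 6 8]
Step 9: flows [0=1,0->2,1->2,3->2] -> levels [7 7 9 7]
  -> period-2 cycle: step 9 state = step 7 state; never stabilizes
  -> state at step 30: (30-7) mod 2 = 1, same as step 8 -> [8 8 6 8]

Answer: 8 8 6 8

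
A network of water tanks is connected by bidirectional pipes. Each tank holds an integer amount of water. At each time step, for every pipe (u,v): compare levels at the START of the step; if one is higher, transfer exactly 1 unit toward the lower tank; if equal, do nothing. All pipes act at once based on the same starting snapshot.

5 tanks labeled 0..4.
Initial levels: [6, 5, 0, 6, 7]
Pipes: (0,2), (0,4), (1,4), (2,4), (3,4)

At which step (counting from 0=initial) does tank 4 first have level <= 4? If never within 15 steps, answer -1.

Step 1: flows [0->2,4->0,4->1,4->2,4->3] -> levels [6 6 2 7 3]
Tank 4 first reaches <=4 at step 1

Answer: 1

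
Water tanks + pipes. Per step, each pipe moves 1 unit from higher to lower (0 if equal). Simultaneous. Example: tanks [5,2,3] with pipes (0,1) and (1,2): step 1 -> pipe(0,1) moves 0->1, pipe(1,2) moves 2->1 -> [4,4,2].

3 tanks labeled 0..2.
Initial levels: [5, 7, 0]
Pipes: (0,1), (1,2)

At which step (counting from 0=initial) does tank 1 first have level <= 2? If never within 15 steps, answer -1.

Step 1: flows [1->0,1->2] -> levels [6 5 1]
Step 2: flows [0->1,1->2] -> levels [5 5 2]
Step 3: flows [0=1,1->2] -> levels [5 4 3]
Step 4: flows [0->1,1->2] -> levels [4 4 4]
Step 5: flows [0=1,1=2] -> levels [4 4 4]
  -> stable; tank 1 stays at 4 > 2
Tank 1 never reaches <=2 within 15 steps

Answer: -1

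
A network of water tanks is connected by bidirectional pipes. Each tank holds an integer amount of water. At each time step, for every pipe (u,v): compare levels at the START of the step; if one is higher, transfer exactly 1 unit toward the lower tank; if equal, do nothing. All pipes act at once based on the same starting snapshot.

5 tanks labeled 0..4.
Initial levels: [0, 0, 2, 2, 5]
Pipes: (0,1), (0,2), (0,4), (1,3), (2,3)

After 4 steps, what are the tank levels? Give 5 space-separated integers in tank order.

Answer: 1 2 2 1 3

Derivation:
Step 1: flows [0=1,2->0,4->0,3->1,2=3] -> levels [2 1 1 1 4]
Step 2: flows [0->1,0->2,4->0,1=3,2=3] -> levels [1 2 2 1 3]
Step 3: flows [1->0,2->0,4->0,1->3,2->3] -> levels [4 0 0 3 2]
Step 4: flows [0->1,0->2,0->4,3->1,3->2] -> levels [1 2 2 1 3]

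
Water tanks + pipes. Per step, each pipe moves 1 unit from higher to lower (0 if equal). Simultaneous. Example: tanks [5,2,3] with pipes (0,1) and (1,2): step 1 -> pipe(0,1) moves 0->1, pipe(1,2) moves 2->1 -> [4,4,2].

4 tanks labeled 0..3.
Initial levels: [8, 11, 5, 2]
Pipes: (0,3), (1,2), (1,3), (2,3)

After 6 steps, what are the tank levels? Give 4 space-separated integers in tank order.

Answer: 6 6 6 8

Derivation:
Step 1: flows [0->3,1->2,1->3,2->3] -> levels [7 9 5 5]
Step 2: flows [0->3,1->2,1->3,2=3] -> levels [6 7 6 7]
Step 3: flows [3->0,1->2,1=3,3->2] -> levels [7 6 8 5]
Step 4: flows [0->3,2->1,1->3,2->3] -> levels [6 6 6 8]
Step 5: flows [3->0,1=2,3->1,3->2] -> levels [7 7 7 5]
Step 6: flows [0->3,1=2,1->3,2->3] -> levels [6 6 6 8]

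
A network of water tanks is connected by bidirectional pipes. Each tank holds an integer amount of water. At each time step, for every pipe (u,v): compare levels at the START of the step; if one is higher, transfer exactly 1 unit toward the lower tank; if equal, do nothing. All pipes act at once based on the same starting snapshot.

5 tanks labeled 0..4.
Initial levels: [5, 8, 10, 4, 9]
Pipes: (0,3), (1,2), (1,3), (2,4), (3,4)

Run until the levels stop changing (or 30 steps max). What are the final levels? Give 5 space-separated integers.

Answer: 5 7 9 8 7

Derivation:
Step 1: flows [0->3,2->1,1->3,2->4,4->3] -> levels [4 8 8 7 9]
Step 2: flows [3->0,1=2,1->3,4->2,4->3] -> levels [5 7 9 8 7]
Step 3: flows [3->0,2->1,3->1,2->4,3->4] -> levels [6 9 7 5 9]
Step 4: flows [0->3,1->2,1->3,4->2,4->3] -> levels [5 7 9 8 7]
  -> period-2 cycle: step 4 state = step 2 state; never stabilizes
  -> state at step 30: (30-2) mod 2 = 0, same as step 2 -> [5 7 9 8 7]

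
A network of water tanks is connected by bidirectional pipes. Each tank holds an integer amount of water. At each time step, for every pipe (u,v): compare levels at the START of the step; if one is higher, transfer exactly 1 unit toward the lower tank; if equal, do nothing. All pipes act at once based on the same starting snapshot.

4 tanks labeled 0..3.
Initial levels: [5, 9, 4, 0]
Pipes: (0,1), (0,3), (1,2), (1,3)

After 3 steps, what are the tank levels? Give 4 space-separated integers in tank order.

Step 1: flows [1->0,0->3,1->2,1->3] -> levels [5 6 5 2]
Step 2: flows [1->0,0->3,1->2,1->3] -> levels [5 3 6 4]
Step 3: flows [0->1,0->3,2->1,3->1] -> levels [3 6 5 4]

Answer: 3 6 5 4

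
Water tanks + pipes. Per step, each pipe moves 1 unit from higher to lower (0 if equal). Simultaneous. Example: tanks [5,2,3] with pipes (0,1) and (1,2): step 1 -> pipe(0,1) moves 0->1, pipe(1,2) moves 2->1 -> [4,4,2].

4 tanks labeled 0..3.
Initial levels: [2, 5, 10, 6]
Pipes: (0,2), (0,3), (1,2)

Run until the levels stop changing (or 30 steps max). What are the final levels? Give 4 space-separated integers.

Answer: 6 7 5 5

Derivation:
Step 1: flows [2->0,3->0,2->1] -> levels [4 6 8 5]
Step 2: flows [2->0,3->0,2->1] -> levels [6 7 6 4]
Step 3: flows [0=2,0->3,1->2] -> levels [5 6 7 5]
Step 4: flows [2->0,0=3,2->1] -> levels [6 7 5 5]
Step 5: flows [0->2,0->3,1->2] -> levels [4 6 7 6]
Step 6: flows [2->0,3->0,2->1] -> levels [6 7 5 5]
  -> period-2 cycle: step 6 state = step 4 state; never stabilizes
  -> state at step 30: (30-4) mod 2 = 0, same as step 4 -> [6 7 5 5]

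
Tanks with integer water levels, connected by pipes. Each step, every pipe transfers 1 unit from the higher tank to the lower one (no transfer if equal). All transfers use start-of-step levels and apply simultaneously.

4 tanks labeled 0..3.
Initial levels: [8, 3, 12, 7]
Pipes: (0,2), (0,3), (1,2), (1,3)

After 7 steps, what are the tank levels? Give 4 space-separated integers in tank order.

Answer: 7 8 7 8

Derivation:
Step 1: flows [2->0,0->3,2->1,3->1] -> levels [8 5 10 7]
Step 2: flows [2->0,0->3,2->1,3->1] -> levels [8 7 8 7]
Step 3: flows [0=2,0->3,2->1,1=3] -> levels [7 8 7 8]
Step 4: flows [0=2,3->0,1->2,1=3] -> levels [8 7 8 7]
  -> period-2 cycle: step 4 state = step 2 state
  -> state at step 7: (7-2) mod 2 = 1, same as step 3 -> [7 8 7 8]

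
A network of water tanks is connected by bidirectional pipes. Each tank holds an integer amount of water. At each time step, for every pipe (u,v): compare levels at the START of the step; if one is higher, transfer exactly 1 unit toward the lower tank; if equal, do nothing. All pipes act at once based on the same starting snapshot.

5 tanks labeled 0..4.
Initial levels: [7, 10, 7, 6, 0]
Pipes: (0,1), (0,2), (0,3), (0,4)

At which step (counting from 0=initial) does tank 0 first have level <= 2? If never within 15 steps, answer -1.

Step 1: flows [1->0,0=2,0->3,0->4] -> levels [6 9 7 7 1]
Step 2: flows [1->0,2->0,3->0,0->4] -> levels [8 8 6 6 2]
Step 3: flows [0=1,0->2,0->3,0->4] -> levels [5 8 7 7 3]
Step 4: flows [1->0,2->0,3->0,0->4] -> levels [7 7 6 6 4]
Step 5: flows [0=1,0->2,0->3,0->4] -> levels [4 7 7 7 5]
Step 6: flows [1->0,2->0,3->0,4->0] -> levels [8 6 6 6 4]
Step 7: flows [0->1,0->2,0->3,0->4] -> levels [4 7 7 7 5]
  -> period-2 cycle (repeats step 5); tank 0 never drops to <=2
Tank 0 never reaches <=2 within 15 steps

Answer: -1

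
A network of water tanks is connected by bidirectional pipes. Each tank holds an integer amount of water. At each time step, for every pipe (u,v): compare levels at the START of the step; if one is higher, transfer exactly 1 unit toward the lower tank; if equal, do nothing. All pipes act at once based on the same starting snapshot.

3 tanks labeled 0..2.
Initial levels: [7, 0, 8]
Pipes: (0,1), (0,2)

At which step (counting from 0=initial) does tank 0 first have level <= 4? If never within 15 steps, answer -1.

Answer: -1

Derivation:
Step 1: flows [0->1,2->0] -> levels [7 1 7]
Step 2: flows [0->1,0=2] -> levels [6 2 7]
Step 3: flows [0->1,2->0] -> levels [6 3 6]
Step 4: flows [0->1,0=2] -> levels [5 4 6]
Step 5: flows [0->1,2->0] -> levels [5 5 5]
Step 6: flows [0=1,0=2] -> levels [5 5 5]
  -> stable; tank 0 stays at 5 > 4
Tank 0 never reaches <=4 within 15 steps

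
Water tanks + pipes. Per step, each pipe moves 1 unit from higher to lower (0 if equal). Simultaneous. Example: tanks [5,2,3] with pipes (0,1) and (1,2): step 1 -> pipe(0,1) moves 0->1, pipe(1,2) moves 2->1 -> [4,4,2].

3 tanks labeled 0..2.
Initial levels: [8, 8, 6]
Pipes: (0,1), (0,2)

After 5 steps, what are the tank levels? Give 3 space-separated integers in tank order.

Step 1: flows [0=1,0->2] -> levels [7 8 7]
Step 2: flows [1->0,0=2] -> levels [8 7 7]
Step 3: flows [0->1,0->2] -> levels [6 8 8]
Step 4: flows [1->0,2->0] -> levels [8 7 7]
  -> period-2 cycle: step 4 state = step 2 state
  -> state at step 5: (5-2) mod 2 = 1, same as step 3 -> [6 8 8]

Answer: 6 8 8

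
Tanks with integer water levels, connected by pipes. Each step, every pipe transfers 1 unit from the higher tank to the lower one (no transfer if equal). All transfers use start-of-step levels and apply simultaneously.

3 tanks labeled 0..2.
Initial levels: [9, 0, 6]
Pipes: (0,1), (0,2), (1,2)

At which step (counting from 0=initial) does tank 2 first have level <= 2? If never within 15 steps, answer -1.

Step 1: flows [0->1,0->2,2->1] -> levels [7 2 6]
Step 2: flows [0->1,0->2,2->1] -> levels [5 4 6]
Step 3: flows [0->1,2->0,2->1] -> levels [5 6 4]
Step 4: flows [1->0,0->2,1->2] -> levels [5 4 6]
  -> period-2 cycle (repeats step 2); tank 2 never drops to <=2
Tank 2 never reaches <=2 within 15 steps

Answer: -1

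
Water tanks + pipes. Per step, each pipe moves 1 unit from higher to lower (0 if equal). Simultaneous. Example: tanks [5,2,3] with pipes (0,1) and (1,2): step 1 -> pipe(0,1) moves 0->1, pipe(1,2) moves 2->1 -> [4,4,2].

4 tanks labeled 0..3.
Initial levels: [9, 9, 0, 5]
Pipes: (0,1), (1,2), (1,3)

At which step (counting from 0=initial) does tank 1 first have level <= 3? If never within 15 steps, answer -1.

Step 1: flows [0=1,1->2,1->3] -> levels [9 7 1 6]
Step 2: flows [0->1,1->2,1->3] -> levels [8 6 2 7]
Step 3: flows [0->1,1->2,3->1] -> levels [7 7 3 6]
Step 4: flows [0=1,1->2,1->3] -> levels [7 5 4 7]
Step 5: flows [0->1,1->2,3->1] -> levels [6 6 5 6]
Step 6: flows [0=1,1->2,1=3] -> levels [6 5 6 6]
Step 7: flows [0->1,2->1,3->1] -> levels [5 8 5 5]
Step 8: flows [1->0,1->2,1->3] -> levels [6 5 6 6]
  -> period-2 cycle (repeats step 6); tank 1 never drops to <=3
Tank 1 never reaches <=3 within 15 steps

Answer: -1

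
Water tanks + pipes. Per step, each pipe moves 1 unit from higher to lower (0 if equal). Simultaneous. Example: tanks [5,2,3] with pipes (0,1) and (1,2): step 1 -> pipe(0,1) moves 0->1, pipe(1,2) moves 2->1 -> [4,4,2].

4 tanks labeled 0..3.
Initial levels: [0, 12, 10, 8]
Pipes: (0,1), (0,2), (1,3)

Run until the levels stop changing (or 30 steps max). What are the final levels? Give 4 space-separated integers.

Step 1: flows [1->0,2->0,1->3] -> levels [2 10 9 9]
Step 2: flows [1->0,2->0,1->3] -> levels [4 8 8 10]
Step 3: flows [1->0,2->0,3->1] -> levels [6 8 7 9]
Step 4: flows [1->0,2->0,3->1] -> levels [8 8 6 8]
Step 5: flows [0=1,0->2,1=3] -> levels [7 8 7 8]
Step 6: flows [1->0,0=2,1=3] -> levels [8 7 7 8]
Step 7: flows [0->1,0->2,3->1] -> levels [6 9 8 7]
Step 8: flows [1->0,2->0,1->3] -> levels [8 7 7 8]
  -> period-2 cycle: step 8 state = step 6 state; never stabilizes
  -> state at step 30: (30-6) mod 2 = 0, same as step 6 -> [8 7 7 8]

Answer: 8 7 7 8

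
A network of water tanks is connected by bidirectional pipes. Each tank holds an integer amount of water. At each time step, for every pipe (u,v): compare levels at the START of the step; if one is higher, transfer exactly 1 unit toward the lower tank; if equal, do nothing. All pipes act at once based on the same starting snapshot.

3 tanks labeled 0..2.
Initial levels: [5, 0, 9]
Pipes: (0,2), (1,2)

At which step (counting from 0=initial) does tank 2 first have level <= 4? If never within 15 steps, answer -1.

Answer: 5

Derivation:
Step 1: flows [2->0,2->1] -> levels [6 1 7]
Step 2: flows [2->0,2->1] -> levels [7 2 5]
Step 3: flows [0->2,2->1] -> levels [6 3 5]
Step 4: flows [0->2,2->1] -> levels [5 4 5]
Step 5: flows [0=2,2->1] -> levels [5 5 4]
Tank 2 first reaches <=4 at step 5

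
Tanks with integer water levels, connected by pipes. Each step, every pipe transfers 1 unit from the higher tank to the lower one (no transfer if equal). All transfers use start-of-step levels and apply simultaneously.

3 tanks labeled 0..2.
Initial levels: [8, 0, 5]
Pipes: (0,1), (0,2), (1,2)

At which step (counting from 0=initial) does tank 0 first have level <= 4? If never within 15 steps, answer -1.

Answer: 2

Derivation:
Step 1: flows [0->1,0->2,2->1] -> levels [6 2 5]
Step 2: flows [0->1,0->2,2->1] -> levels [4 4 5]
Tank 0 first reaches <=4 at step 2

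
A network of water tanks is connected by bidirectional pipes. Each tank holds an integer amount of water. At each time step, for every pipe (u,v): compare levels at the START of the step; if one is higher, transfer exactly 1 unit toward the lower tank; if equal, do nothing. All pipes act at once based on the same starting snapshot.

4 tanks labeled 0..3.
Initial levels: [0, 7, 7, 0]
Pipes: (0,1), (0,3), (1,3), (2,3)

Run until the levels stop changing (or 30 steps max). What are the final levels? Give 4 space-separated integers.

Answer: 4 4 4 2

Derivation:
Step 1: flows [1->0,0=3,1->3,2->3] -> levels [1 5 6 2]
Step 2: flows [1->0,3->0,1->3,2->3] -> levels [3 3 5 3]
Step 3: flows [0=1,0=3,1=3,2->3] -> levels [3 3 4 4]
Step 4: flows [0=1,3->0,3->1,2=3] -> levels [4 4 4 2]
Step 5: flows [0=1,0->3,1->3,2->3] -> levels [3 3 3 5]
Step 6: flows [0=1,3->0,3->1,3->2] -> levels [4 4 4 2]
  -> period-2 cycle: step 6 state = step 4 state; never stabilizes
  -> state at step 30: (30-4) mod 2 = 0, same as step 4 -> [4 4 4 2]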